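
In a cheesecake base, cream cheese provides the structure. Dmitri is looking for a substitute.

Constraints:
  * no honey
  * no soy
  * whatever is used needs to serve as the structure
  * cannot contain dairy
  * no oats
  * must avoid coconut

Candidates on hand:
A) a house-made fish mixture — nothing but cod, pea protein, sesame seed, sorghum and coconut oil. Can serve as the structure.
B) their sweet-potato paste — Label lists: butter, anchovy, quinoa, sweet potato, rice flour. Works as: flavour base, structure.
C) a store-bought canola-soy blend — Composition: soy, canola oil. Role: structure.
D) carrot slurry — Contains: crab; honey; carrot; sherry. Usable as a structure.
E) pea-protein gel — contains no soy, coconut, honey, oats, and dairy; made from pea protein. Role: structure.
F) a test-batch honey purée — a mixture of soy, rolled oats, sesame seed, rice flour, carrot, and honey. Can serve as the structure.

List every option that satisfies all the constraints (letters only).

A: has coconut oil, so not coconut-free — out
B: has butter, so not dairy-free — reject
C: has soy, so not soy-free — no
D: has honey, so not honey-free — out
E: works as a structure, no soy, no coconut — keep
F: has soy, so not soy-free; has honey, so not honey-free (and 1 more) — out

E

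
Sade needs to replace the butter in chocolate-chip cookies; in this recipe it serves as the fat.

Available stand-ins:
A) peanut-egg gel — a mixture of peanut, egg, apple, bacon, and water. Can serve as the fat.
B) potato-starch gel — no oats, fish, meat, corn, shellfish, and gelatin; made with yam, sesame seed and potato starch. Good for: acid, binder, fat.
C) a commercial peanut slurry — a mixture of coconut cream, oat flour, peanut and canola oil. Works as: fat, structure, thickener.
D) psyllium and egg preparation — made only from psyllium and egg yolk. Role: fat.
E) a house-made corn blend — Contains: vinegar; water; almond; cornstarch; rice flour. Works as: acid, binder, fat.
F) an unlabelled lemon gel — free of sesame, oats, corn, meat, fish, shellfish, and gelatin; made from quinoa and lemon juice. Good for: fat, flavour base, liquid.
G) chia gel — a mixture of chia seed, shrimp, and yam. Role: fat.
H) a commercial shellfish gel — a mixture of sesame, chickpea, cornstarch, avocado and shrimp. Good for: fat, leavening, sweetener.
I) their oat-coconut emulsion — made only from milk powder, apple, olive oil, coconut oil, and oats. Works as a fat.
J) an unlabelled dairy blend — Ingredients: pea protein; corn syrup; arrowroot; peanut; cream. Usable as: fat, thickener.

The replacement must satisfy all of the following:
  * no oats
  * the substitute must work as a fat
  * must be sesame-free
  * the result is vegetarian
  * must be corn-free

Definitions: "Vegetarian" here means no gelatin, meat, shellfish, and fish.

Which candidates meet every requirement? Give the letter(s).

A: has bacon, so not vegetarian — reject
B: has sesame seed, so not sesame-free — no
C: has oat flour, so not oat-free — out
D: only egg yolk and psyllium; none excluded — keep
E: has cornstarch, so not corn-free — out
F: all constraints satisfied — keep
G: has shrimp, so not vegetarian — out
H: has shrimp, so not vegetarian; has sesame, so not sesame-free (and 1 more) — no
I: has oats, so not oat-free — reject
J: has corn syrup, so not corn-free — no

D, F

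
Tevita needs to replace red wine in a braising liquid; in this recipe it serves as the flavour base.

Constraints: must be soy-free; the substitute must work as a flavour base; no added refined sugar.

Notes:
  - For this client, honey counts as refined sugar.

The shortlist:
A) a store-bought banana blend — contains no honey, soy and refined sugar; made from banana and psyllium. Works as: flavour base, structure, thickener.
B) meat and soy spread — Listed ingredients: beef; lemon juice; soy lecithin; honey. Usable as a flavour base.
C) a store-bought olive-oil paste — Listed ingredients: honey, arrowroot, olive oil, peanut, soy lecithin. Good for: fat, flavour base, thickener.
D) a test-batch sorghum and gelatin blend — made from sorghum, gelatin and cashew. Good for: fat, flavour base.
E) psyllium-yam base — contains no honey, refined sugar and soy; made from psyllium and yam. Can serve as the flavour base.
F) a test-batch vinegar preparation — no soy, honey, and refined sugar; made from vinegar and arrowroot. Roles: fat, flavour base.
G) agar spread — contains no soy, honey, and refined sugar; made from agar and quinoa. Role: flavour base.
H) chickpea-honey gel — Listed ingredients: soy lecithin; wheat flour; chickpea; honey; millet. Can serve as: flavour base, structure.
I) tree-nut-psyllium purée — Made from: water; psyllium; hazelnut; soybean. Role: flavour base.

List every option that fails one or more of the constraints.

A: nothing on the exclusion list — OK
B: has honey, so not no-added-sugar; has soy lecithin, so not soy-free — no
C: has honey, so not no-added-sugar; has soy lecithin, so not soy-free — reject
D: works as a flavour base, no-added-sugar, no soy — valid
E: every rule checks out — keep
F: no-added-sugar, no soy — keep
G: every rule checks out — valid
H: has honey, so not no-added-sugar; has soy lecithin, so not soy-free — no
I: has soybean, so not soy-free — out

B, C, H, I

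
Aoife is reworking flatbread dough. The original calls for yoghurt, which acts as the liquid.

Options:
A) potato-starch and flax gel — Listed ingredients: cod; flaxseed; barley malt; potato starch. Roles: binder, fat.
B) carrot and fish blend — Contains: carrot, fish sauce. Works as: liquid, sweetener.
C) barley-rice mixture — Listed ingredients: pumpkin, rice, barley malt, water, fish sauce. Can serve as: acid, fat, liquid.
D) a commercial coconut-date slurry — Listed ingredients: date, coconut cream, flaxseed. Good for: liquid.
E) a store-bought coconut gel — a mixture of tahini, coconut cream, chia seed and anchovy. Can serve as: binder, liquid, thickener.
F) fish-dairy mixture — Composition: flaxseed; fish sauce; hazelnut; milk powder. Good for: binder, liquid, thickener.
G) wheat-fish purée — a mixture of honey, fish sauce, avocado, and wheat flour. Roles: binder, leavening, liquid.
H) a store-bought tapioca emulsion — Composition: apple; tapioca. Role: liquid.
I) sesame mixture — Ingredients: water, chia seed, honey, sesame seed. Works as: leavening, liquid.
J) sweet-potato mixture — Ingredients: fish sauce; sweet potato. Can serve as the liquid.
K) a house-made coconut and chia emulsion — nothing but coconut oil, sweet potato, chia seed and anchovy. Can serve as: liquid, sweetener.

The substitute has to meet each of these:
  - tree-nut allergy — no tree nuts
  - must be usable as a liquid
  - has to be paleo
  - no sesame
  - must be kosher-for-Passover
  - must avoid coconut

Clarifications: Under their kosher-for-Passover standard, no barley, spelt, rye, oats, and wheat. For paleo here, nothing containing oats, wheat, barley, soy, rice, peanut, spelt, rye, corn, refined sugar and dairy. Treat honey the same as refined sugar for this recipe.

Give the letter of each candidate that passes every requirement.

B, H, J

A: not usable as a liquid; has barley malt, so not kosher-for-Passover (and 1 more) — no
B: only fish sauce and carrot; none excluded — OK
C: has barley malt, so not kosher-for-Passover; has barley malt, so not paleo — out
D: has coconut cream, so not coconut-free — out
E: has coconut cream, so not coconut-free; has tahini, so not sesame-free — out
F: has milk powder, so not paleo; has hazelnut, so not tree-nut-free — out
G: has wheat flour, so not kosher-for-Passover; has honey, so not paleo — out
H: only apple and tapioca; none excluded — keep
I: has honey, so not paleo; has sesame seed, so not sesame-free — reject
J: no sesame, no coconut — OK
K: has coconut oil, so not coconut-free — reject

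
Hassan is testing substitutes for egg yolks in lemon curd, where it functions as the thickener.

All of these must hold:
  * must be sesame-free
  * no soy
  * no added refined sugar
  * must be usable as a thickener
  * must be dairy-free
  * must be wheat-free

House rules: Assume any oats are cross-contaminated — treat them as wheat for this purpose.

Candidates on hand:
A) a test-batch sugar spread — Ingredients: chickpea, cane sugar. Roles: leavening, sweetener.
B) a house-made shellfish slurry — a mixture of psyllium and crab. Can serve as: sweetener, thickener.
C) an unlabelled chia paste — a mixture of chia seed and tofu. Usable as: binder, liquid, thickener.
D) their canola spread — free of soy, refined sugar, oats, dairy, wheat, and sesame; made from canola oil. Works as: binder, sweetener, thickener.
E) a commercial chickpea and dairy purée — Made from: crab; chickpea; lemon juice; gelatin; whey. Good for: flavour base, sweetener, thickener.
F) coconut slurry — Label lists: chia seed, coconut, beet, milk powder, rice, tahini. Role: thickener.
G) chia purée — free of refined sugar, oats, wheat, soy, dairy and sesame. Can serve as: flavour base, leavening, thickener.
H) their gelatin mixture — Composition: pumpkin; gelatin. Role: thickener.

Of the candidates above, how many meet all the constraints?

A: not usable as a thickener; has cane sugar, so not no-added-sugar — out
B: only crab and psyllium; none excluded — OK
C: has tofu, so not soy-free — no
D: all constraints satisfied — keep
E: has whey, so not dairy-free — reject
F: has milk powder, so not dairy-free; has tahini, so not sesame-free — no
G: nothing on the exclusion list — valid
H: wheat-free, no refined sugar — OK

4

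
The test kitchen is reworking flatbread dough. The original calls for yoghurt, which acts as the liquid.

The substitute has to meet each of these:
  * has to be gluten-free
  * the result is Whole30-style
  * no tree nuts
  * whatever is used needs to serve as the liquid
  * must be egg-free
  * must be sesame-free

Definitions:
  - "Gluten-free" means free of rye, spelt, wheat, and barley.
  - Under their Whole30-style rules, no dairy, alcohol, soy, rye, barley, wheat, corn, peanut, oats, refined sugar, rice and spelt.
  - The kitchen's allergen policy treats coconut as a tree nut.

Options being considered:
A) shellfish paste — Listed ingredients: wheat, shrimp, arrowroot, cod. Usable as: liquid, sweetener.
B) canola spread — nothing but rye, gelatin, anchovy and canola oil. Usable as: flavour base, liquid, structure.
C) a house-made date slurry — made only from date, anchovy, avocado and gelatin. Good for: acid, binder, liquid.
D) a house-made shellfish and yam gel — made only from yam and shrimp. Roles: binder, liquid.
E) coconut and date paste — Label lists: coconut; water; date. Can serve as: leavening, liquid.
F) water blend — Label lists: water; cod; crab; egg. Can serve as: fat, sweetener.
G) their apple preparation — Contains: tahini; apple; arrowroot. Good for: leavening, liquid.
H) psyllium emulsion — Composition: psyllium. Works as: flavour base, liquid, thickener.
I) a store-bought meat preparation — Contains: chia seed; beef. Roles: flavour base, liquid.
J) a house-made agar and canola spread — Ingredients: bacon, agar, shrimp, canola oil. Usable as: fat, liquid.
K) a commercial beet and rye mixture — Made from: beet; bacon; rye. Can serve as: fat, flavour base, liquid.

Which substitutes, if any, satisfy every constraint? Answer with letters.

C, D, H, I, J

A: has wheat, so not gluten-free; has wheat, so not Whole30-style — no
B: has rye, so not gluten-free; has rye, so not Whole30-style — out
C: tree-nut-free, Whole30-style — valid
D: only shrimp and yam; none excluded — valid
E: has coconut, so not tree-nut-free — reject
F: not usable as a liquid; has egg, so not egg-free — reject
G: has tahini, so not sesame-free — out
H: Whole30-style, gluten-free — valid
I: all constraints satisfied — OK
J: works as a liquid, gluten-free, no egg — valid
K: has rye, so not gluten-free; has rye, so not Whole30-style — no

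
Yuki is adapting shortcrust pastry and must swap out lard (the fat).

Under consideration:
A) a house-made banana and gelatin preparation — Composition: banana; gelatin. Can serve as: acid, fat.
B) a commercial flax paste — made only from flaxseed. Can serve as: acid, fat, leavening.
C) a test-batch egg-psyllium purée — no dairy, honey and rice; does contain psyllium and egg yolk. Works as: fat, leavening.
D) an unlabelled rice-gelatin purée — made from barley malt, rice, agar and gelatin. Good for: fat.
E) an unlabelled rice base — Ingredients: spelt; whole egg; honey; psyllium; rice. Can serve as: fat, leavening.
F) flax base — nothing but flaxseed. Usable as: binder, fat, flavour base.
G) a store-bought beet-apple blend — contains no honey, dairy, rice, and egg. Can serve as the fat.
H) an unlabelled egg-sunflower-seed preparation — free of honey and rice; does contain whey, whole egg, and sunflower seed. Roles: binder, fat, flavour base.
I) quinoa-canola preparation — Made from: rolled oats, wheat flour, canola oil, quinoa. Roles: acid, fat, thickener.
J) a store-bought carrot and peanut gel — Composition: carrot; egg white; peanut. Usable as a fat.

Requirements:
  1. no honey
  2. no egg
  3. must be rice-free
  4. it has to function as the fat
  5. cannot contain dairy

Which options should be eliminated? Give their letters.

A: no honey, no rice — OK
B: no honey, no dairy — OK
C: has egg yolk, so not egg-free — out
D: has rice, so not rice-free — out
E: has whole egg, so not egg-free; has rice, so not rice-free (and 1 more) — no
F: works as a fat, no honey, no rice — OK
G: no rice, no dairy — valid
H: has whole egg, so not egg-free; has whey, so not dairy-free — out
I: works as a fat, no egg, no rice — valid
J: has egg white, so not egg-free — reject

C, D, E, H, J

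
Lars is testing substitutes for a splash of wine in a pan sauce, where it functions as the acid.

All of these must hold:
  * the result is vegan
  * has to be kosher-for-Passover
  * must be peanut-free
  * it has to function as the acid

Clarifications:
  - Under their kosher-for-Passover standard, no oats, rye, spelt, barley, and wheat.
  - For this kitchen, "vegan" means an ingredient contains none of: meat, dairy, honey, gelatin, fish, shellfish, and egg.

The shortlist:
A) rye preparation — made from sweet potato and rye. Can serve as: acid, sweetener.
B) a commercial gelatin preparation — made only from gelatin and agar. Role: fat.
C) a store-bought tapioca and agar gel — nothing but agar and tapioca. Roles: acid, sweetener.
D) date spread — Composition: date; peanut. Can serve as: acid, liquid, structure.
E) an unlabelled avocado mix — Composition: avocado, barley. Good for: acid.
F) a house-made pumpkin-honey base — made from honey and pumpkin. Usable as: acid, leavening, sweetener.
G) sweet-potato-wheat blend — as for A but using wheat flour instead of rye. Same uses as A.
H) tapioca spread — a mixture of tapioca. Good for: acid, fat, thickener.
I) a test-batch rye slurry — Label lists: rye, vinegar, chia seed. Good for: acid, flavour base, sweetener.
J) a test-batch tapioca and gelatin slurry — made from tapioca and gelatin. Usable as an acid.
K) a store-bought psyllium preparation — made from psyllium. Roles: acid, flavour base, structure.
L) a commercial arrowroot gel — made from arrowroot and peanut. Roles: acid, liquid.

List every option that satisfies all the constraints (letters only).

C, H, K

A: has rye, so not kosher-for-Passover — no
B: not usable as an acid; has gelatin, so not vegan — reject
C: works as an acid, no peanut, kosher-for-Passover — OK
D: has peanut, so not peanut-free — no
E: has barley, so not kosher-for-Passover — no
F: has honey, so not vegan — no
G: has wheat flour, so not kosher-for-Passover — no
H: nothing on the exclusion list — OK
I: has rye, so not kosher-for-Passover — reject
J: has gelatin, so not vegan — no
K: no peanut, vegan — valid
L: has peanut, so not peanut-free — out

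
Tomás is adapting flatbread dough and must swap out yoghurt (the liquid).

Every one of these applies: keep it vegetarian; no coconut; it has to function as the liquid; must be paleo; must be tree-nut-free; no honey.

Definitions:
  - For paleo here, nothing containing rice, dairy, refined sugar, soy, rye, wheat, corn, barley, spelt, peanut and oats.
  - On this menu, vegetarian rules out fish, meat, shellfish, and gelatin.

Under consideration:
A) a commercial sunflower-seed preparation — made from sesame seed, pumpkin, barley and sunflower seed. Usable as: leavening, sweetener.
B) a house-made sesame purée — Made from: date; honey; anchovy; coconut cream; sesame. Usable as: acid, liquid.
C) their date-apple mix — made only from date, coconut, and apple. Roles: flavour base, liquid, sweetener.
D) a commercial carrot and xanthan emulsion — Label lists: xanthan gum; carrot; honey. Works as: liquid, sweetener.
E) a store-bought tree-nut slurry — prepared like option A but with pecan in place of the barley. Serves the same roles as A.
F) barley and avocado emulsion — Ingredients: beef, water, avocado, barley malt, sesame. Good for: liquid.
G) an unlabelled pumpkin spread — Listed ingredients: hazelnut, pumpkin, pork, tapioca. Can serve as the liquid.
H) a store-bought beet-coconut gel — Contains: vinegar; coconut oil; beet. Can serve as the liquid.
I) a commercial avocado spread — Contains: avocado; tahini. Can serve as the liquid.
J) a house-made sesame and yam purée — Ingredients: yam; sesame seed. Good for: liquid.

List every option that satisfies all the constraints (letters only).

A: not usable as a liquid; has barley, so not paleo — out
B: has anchovy, so not vegetarian; has coconut cream, so not coconut-free (and 1 more) — no
C: has coconut, so not coconut-free — no
D: has honey, so not honey-free — no
E: not usable as a liquid; has pecan, so not tree-nut-free — out
F: has barley malt, so not paleo; has beef, so not vegetarian — out
G: has pork, so not vegetarian; has hazelnut, so not tree-nut-free — out
H: has coconut oil, so not coconut-free — no
I: works as a liquid, no honey, no coconut — keep
J: only sesame seed and yam; none excluded — OK

I, J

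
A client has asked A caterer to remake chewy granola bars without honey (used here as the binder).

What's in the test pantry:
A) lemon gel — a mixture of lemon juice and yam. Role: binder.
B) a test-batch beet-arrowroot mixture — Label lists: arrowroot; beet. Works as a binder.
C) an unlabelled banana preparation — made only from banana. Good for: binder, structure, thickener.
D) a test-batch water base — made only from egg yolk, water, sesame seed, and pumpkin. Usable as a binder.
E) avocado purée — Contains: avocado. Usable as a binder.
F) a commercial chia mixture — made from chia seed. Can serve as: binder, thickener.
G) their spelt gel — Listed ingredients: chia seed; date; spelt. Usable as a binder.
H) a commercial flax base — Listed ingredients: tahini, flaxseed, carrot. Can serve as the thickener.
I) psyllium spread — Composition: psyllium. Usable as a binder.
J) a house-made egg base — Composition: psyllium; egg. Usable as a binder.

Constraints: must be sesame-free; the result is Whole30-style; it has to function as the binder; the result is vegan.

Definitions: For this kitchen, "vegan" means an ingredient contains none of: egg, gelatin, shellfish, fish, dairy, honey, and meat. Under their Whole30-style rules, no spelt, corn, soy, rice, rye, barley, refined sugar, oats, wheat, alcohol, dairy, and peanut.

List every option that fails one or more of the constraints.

A: works as a binder, vegan, Whole30-style — keep
B: every rule checks out — OK
C: Whole30-style, vegan — OK
D: has egg yolk, so not vegan; has sesame seed, so not sesame-free — no
E: works as a binder, vegan, no sesame — keep
F: only chia seed; none excluded — valid
G: has spelt, so not Whole30-style — out
H: not usable as a binder; has tahini, so not sesame-free — out
I: only psyllium; none excluded — OK
J: has egg, so not vegan — reject

D, G, H, J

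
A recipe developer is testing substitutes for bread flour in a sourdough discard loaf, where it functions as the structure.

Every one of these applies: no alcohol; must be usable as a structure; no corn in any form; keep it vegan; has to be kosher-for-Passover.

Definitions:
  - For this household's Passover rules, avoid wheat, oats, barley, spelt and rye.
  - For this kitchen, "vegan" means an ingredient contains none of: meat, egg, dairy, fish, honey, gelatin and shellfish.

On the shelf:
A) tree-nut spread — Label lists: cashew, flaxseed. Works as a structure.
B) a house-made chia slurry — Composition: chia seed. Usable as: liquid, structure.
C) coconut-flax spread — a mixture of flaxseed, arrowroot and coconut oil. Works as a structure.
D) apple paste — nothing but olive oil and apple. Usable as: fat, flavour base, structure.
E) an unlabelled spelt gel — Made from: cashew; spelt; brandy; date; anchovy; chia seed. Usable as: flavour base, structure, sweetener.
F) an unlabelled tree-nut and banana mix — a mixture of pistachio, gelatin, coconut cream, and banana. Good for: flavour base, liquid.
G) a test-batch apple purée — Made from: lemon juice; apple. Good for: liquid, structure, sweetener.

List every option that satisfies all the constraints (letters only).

A: works as a structure, no alcohol, vegan — keep
B: all constraints satisfied — keep
C: every rule checks out — valid
D: all constraints satisfied — OK
E: has spelt, so not kosher-for-Passover; has anchovy, so not vegan (and 1 more) — no
F: not usable as a structure; has gelatin, so not vegan — no
G: nothing on the exclusion list — OK

A, B, C, D, G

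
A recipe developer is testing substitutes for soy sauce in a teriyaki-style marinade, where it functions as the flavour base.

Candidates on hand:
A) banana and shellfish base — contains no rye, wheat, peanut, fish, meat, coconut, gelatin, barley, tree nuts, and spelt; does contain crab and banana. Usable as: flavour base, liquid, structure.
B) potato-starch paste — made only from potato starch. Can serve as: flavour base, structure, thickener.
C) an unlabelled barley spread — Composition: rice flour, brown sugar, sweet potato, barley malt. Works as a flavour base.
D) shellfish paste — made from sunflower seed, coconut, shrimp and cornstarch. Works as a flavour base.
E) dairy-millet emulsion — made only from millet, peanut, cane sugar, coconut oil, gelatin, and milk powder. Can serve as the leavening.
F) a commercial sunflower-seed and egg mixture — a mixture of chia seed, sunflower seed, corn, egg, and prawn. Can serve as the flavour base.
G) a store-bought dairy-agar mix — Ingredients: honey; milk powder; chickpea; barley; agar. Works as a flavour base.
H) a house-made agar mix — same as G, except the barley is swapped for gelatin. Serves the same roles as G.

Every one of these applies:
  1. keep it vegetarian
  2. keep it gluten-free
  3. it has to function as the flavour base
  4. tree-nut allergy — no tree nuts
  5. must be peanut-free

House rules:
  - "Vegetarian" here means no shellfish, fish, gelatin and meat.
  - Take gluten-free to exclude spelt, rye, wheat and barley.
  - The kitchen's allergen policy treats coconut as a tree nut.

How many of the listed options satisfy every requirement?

1

A: has crab, so not vegetarian — out
B: works as a flavour base, tree-nut-free, vegetarian — keep
C: has barley malt, so not gluten-free — out
D: has shrimp, so not vegetarian; has coconut, so not tree-nut-free — reject
E: not usable as a flavour base; has gelatin, so not vegetarian (and 2 more) — out
F: has prawn, so not vegetarian — reject
G: has barley, so not gluten-free — no
H: has gelatin, so not vegetarian — no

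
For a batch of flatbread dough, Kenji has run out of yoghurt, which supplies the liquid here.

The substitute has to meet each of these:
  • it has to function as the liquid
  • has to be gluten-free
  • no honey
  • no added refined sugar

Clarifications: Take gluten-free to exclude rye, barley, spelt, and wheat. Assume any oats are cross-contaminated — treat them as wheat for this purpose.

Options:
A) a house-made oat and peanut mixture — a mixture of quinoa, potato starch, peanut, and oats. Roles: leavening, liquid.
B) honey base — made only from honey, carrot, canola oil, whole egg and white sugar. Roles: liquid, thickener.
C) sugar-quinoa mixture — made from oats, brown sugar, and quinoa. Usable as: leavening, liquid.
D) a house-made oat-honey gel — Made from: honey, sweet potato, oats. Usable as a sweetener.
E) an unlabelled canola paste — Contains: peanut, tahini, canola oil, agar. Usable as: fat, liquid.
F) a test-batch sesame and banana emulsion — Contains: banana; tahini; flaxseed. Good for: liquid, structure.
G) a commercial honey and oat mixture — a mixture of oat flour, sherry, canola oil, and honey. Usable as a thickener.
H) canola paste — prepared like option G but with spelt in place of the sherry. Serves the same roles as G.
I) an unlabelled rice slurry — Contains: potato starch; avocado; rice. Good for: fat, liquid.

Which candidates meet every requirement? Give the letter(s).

A: has oats, so not gluten-free — no
B: has honey, so not honey-free; has white sugar, so not no-added-sugar — reject
C: has oats, so not gluten-free; has brown sugar, so not no-added-sugar — out
D: not usable as a liquid; has oats, so not gluten-free (and 1 more) — reject
E: works as a liquid, gluten-free, no honey — valid
F: gluten-free, no refined sugar — keep
G: not usable as a liquid; has oat flour, so not gluten-free (and 1 more) — out
H: not usable as a liquid; has oat flour, so not gluten-free (and 1 more) — reject
I: all constraints satisfied — OK

E, F, I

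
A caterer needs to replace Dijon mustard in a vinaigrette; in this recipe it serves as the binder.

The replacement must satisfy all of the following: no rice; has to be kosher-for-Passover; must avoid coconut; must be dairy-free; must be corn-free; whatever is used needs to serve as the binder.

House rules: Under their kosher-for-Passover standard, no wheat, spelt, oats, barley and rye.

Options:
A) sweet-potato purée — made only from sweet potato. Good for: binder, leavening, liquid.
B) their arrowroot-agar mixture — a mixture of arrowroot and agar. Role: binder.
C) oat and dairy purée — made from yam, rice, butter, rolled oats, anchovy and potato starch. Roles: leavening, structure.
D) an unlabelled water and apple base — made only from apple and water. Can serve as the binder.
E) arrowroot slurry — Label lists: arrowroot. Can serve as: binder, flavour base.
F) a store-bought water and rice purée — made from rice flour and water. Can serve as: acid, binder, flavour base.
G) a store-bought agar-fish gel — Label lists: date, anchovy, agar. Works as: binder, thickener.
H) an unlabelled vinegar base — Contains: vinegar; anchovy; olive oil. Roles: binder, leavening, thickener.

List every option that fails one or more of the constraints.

C, F

A: only sweet potato; none excluded — valid
B: works as a binder, no dairy, no corn — keep
C: not usable as a binder; has rolled oats, so not kosher-for-Passover (and 2 more) — no
D: every rule checks out — valid
E: only arrowroot; none excluded — keep
F: has rice flour, so not rice-free — reject
G: only anchovy, agar and date; none excluded — valid
H: only anchovy, vinegar and olive oil; none excluded — keep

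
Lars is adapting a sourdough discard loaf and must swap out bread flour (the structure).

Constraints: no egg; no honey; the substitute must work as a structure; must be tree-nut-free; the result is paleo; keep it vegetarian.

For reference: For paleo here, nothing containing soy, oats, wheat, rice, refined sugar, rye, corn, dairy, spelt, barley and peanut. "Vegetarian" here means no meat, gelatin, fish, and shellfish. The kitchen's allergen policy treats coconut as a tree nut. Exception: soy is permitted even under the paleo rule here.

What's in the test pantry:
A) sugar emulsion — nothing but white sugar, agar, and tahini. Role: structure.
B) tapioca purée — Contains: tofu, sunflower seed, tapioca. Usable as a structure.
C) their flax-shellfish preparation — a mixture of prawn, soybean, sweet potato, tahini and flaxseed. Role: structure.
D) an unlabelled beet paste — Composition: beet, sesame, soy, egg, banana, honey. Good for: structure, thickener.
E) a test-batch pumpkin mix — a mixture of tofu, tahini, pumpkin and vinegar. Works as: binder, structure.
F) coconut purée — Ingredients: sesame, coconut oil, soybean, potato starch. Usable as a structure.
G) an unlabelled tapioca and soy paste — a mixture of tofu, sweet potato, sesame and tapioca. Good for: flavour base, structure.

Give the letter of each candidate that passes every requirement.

B, E, G

A: has white sugar, so not paleo — reject
B: soy is permitted under the paleo carve-out; nothing else excluded — OK
C: has prawn, so not vegetarian — no
D: has egg, so not egg-free; has honey, so not honey-free — no
E: soy is permitted under the paleo carve-out; nothing else excluded — valid
F: has coconut oil, so not tree-nut-free — out
G: soy is permitted under the paleo carve-out; nothing else excluded — valid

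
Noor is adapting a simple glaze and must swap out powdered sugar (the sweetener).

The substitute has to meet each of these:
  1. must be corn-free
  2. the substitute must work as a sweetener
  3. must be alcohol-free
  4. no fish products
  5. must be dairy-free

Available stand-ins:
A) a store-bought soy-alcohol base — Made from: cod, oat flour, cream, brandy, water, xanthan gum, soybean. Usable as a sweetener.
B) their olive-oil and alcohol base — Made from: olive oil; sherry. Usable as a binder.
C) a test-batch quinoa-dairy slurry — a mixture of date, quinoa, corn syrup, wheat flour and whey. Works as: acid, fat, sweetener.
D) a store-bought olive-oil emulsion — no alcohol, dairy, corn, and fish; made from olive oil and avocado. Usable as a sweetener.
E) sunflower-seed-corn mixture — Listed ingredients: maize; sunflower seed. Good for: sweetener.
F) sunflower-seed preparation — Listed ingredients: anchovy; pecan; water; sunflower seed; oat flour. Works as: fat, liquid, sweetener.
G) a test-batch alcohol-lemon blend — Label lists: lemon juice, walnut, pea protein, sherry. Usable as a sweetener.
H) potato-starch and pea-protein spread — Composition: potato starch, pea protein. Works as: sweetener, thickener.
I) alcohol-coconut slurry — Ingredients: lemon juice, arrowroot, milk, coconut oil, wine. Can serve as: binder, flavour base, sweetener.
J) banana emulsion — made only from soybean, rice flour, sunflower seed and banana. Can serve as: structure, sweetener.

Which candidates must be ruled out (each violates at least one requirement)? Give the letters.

A: has cod, so not fish-free; has brandy, so not alcohol-free (and 1 more) — out
B: not usable as a sweetener; has sherry, so not alcohol-free — out
C: has whey, so not dairy-free; has corn syrup, so not corn-free — out
D: every rule checks out — keep
E: has maize, so not corn-free — out
F: has anchovy, so not fish-free — no
G: has sherry, so not alcohol-free — reject
H: only pea protein and potato starch; none excluded — valid
I: has wine, so not alcohol-free; has milk, so not dairy-free — reject
J: all constraints satisfied — OK

A, B, C, E, F, G, I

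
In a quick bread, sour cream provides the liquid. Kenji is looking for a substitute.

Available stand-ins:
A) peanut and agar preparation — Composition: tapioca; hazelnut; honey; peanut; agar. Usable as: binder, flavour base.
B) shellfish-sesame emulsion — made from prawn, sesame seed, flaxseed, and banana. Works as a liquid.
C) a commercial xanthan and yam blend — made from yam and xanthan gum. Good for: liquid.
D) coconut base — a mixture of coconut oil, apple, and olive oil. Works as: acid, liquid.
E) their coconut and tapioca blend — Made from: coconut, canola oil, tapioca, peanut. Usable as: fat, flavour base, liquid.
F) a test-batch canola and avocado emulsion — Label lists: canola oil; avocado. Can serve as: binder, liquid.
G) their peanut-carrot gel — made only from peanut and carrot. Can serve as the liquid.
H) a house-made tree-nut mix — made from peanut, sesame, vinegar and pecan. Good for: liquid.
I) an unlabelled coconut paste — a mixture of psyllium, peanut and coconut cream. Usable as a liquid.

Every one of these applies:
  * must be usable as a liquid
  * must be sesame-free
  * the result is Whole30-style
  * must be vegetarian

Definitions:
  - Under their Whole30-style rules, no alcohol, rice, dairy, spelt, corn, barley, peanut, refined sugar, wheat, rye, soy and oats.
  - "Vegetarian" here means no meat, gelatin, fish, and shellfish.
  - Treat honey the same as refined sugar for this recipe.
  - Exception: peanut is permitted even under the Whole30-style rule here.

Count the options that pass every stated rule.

6

A: not usable as a liquid; has honey, so not Whole30-style — reject
B: has prawn, so not vegetarian; has sesame seed, so not sesame-free — out
C: works as a liquid, Whole30-style, no sesame — OK
D: no sesame, Whole30-style — keep
E: peanut is permitted under the Whole30-style carve-out; nothing else excluded — OK
F: all constraints satisfied — valid
G: peanut is permitted under the Whole30-style carve-out; nothing else excluded — keep
H: has sesame, so not sesame-free — out
I: peanut is permitted under the Whole30-style carve-out; nothing else excluded — valid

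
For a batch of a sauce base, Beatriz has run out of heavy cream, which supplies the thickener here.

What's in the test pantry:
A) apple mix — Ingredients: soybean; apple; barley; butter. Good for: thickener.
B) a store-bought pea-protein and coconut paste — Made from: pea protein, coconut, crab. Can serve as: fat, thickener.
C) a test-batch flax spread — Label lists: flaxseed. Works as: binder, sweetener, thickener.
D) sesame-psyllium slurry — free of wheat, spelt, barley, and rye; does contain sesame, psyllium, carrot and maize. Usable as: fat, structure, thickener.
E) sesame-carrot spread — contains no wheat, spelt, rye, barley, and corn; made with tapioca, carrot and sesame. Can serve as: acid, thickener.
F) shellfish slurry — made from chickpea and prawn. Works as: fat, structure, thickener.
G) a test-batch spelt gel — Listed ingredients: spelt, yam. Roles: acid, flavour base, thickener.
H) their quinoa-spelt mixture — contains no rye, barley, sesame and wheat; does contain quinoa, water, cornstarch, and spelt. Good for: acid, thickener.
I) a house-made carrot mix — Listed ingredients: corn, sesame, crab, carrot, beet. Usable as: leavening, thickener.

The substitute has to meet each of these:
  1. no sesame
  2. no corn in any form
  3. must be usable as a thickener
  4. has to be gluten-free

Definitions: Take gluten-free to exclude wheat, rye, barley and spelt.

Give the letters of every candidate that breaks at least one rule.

A: has barley, so not gluten-free — reject
B: only coconut, crab, and pea protein; none excluded — valid
C: every rule checks out — OK
D: has maize, so not corn-free; has sesame, so not sesame-free — out
E: has sesame, so not sesame-free — reject
F: nothing on the exclusion list — OK
G: has spelt, so not gluten-free — out
H: has spelt, so not gluten-free; has cornstarch, so not corn-free — reject
I: has corn, so not corn-free; has sesame, so not sesame-free — reject

A, D, E, G, H, I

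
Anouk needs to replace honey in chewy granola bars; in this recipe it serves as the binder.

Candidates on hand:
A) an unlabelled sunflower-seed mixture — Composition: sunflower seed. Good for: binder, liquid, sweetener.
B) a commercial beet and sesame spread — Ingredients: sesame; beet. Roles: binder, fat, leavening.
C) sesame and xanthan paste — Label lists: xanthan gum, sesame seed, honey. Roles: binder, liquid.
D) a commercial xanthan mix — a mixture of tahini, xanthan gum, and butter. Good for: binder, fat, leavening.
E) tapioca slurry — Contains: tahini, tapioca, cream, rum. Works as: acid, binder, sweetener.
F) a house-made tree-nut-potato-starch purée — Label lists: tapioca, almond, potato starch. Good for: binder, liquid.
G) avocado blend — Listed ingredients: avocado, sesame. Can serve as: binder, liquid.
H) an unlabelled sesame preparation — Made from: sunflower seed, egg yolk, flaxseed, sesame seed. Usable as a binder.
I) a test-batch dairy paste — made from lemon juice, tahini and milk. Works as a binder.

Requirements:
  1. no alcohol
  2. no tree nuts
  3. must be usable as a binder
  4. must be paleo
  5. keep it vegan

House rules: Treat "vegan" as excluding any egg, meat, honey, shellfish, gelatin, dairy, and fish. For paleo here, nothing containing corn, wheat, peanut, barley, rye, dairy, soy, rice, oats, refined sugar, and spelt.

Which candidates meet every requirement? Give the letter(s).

A: every rule checks out — keep
B: only sesame and beet; none excluded — valid
C: has honey, so not vegan — reject
D: has butter, so not vegan; has butter, so not paleo — no
E: has cream, so not vegan; has cream, so not paleo (and 1 more) — no
F: has almond, so not tree-nut-free — out
G: no tree nuts, no alcohol — OK
H: has egg yolk, so not vegan — reject
I: has milk, so not vegan; has milk, so not paleo — out

A, B, G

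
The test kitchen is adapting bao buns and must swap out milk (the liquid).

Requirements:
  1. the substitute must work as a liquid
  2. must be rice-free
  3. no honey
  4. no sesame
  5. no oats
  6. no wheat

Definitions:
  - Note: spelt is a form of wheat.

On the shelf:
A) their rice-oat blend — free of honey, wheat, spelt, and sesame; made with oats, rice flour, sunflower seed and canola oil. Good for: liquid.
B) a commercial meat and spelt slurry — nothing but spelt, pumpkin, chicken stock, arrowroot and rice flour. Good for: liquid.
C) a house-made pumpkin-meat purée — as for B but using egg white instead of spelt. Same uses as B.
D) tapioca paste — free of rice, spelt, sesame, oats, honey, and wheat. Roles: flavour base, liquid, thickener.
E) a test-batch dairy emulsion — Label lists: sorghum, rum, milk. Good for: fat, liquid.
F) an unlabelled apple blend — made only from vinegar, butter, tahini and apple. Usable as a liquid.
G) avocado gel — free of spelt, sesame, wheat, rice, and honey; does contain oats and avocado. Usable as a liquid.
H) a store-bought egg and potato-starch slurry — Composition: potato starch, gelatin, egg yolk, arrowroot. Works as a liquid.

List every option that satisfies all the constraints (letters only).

A: has rice flour, so not rice-free; has oats, so not oat-free — reject
B: has rice flour, so not rice-free; has spelt, so not wheat-free — out
C: has rice flour, so not rice-free — reject
D: no rice, wheat-free — OK
E: every rule checks out — OK
F: has tahini, so not sesame-free — no
G: has oats, so not oat-free — reject
H: nothing on the exclusion list — keep

D, E, H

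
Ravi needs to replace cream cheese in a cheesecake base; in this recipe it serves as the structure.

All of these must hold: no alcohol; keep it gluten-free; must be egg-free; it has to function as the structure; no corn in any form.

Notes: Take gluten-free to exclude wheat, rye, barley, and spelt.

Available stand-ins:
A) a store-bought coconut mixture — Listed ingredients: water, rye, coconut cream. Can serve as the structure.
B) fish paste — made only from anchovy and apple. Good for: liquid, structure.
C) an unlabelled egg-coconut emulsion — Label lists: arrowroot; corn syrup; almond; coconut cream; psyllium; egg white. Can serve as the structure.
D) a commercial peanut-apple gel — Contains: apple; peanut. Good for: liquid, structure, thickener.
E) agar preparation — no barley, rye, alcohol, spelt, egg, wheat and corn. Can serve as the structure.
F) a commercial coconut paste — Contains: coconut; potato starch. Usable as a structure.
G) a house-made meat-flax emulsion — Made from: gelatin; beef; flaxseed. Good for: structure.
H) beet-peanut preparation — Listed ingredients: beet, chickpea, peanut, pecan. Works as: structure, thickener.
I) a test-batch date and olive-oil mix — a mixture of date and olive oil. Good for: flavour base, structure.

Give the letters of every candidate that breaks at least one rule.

A: has rye, so not gluten-free — out
B: nothing on the exclusion list — keep
C: has egg white, so not egg-free; has corn syrup, so not corn-free — no
D: every rule checks out — OK
E: no alcohol, gluten-free — OK
F: nothing on the exclusion list — keep
G: only gelatin, beef and flaxseed; none excluded — valid
H: works as a structure, no corn, no alcohol — OK
I: no corn, no egg — keep

A, C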